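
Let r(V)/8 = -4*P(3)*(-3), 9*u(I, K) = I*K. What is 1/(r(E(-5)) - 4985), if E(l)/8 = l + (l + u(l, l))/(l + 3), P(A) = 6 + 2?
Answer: -1/4217 ≈ -0.00023714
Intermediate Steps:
P(A) = 8
u(I, K) = I*K/9 (u(I, K) = (I*K)/9 = I*K/9)
E(l) = 8*l + 8*(l + l**2/9)/(3 + l) (E(l) = 8*(l + (l + l*l/9)/(l + 3)) = 8*(l + (l + l**2/9)/(3 + l)) = 8*l + 8*(l + l**2/9)/(3 + l))
r(V) = 768 (r(V) = 8*(-4*8*(-3)) = 8*(-32*(-3)) = 8*96 = 768)
1/(r(E(-5)) - 4985) = 1/(768 - 4985) = 1/(-4217) = -1/4217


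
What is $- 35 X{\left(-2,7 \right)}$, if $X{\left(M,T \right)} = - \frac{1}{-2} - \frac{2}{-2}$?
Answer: $- \frac{105}{2} \approx -52.5$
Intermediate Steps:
$X{\left(M,T \right)} = \frac{3}{2}$ ($X{\left(M,T \right)} = \left(-1\right) \left(- \frac{1}{2}\right) - -1 = \frac{1}{2} + 1 = \frac{3}{2}$)
$- 35 X{\left(-2,7 \right)} = \left(-35\right) \frac{3}{2} = - \frac{105}{2}$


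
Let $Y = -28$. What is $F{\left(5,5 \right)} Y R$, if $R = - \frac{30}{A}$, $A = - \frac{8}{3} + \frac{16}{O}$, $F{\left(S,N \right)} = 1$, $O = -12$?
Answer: $-210$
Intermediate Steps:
$A = -4$ ($A = - \frac{8}{3} + \frac{16}{-12} = \left(-8\right) \frac{1}{3} + 16 \left(- \frac{1}{12}\right) = - \frac{8}{3} - \frac{4}{3} = -4$)
$R = \frac{15}{2}$ ($R = - \frac{30}{-4} = \left(-30\right) \left(- \frac{1}{4}\right) = \frac{15}{2} \approx 7.5$)
$F{\left(5,5 \right)} Y R = 1 \left(-28\right) \frac{15}{2} = \left(-28\right) \frac{15}{2} = -210$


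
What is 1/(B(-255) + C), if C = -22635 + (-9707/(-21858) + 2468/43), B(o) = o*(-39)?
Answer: -939894/11872891915 ≈ -7.9163e-5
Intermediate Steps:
B(o) = -39*o
C = -21220137745/939894 (C = -22635 + (-9707*(-1/21858) + 2468*(1/43)) = -22635 + (9707/21858 + 2468/43) = -22635 + 54362945/939894 = -21220137745/939894 ≈ -22577.)
1/(B(-255) + C) = 1/(-39*(-255) - 21220137745/939894) = 1/(9945 - 21220137745/939894) = 1/(-11872891915/939894) = -939894/11872891915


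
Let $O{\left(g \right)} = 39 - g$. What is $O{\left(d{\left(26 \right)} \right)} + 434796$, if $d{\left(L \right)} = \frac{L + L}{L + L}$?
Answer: $434834$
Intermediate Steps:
$d{\left(L \right)} = 1$ ($d{\left(L \right)} = \frac{2 L}{2 L} = 2 L \frac{1}{2 L} = 1$)
$O{\left(d{\left(26 \right)} \right)} + 434796 = \left(39 - 1\right) + 434796 = 38 + 434796 = 434834$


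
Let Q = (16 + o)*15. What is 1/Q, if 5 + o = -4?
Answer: 1/105 ≈ 0.0095238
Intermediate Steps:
o = -9 (o = -5 - 4 = -9)
Q = 105 (Q = (16 - 9)*15 = 7*15 = 105)
1/Q = 1/105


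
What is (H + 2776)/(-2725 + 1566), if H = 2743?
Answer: -5519/1159 ≈ -4.7619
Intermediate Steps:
(H + 2776)/(-2725 + 1566) = (2743 + 2776)/(-2725 + 1566) = 5519/(-1159) = 5519*(-1/1159) = -5519/1159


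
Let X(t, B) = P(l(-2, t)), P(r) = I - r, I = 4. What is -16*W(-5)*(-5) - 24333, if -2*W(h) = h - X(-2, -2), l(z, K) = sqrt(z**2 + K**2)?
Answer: -23973 - 80*sqrt(2) ≈ -24086.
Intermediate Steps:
l(z, K) = sqrt(K**2 + z**2)
P(r) = 4 - r
X(t, B) = 4 - sqrt(4 + t**2) (X(t, B) = 4 - sqrt(t**2 + (-2)**2) = 4 - sqrt(t**2 + 4) = 4 - sqrt(4 + t**2))
W(h) = 2 - sqrt(2) - h/2 (W(h) = -(h - (4 - sqrt(4 + (-2)**2)))/2 = -(h - (4 - sqrt(4 + 4)))/2 = -(h - (4 - sqrt(8)))/2 = -(h - (4 - 2*sqrt(2)))/2 = -(h + (-4 + 2*sqrt(2)))/2 = -(-4 + h + 2*sqrt(2))/2 = 2 - sqrt(2) - h/2)
-16*W(-5)*(-5) - 24333 = -16*(2 - sqrt(2) - 1/2*(-5))*(-5) - 24333 = -16*(2 - sqrt(2) + 5/2)*(-5) - 24333 = -16*(9/2 - sqrt(2))*(-5) - 24333 = (-72 + 16*sqrt(2))*(-5) - 24333 = (360 - 80*sqrt(2)) - 24333 = -23973 - 80*sqrt(2)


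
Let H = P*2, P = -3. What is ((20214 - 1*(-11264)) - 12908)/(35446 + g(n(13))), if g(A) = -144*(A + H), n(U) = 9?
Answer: 9285/17507 ≈ 0.53036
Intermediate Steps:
H = -6 (H = -3*2 = -6)
g(A) = 864 - 144*A (g(A) = -144*(A - 6) = -144*(-6 + A) = 864 - 144*A)
((20214 - 1*(-11264)) - 12908)/(35446 + g(n(13))) = ((20214 - 1*(-11264)) - 12908)/(35446 + (864 - 144*9)) = ((20214 + 11264) - 12908)/(35446 + (864 - 1296)) = (31478 - 12908)/(35446 - 432) = 18570/35014 = 18570*(1/35014) = 9285/17507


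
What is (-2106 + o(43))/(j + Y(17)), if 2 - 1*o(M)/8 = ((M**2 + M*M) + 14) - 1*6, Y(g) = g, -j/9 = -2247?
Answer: -15869/10120 ≈ -1.5681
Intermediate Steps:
j = 20223 (j = -9*(-2247) = 20223)
o(M) = -48 - 16*M**2 (o(M) = 16 - 8*(((M**2 + M*M) + 14) - 1*6) = 16 - 8*(((M**2 + M**2) + 14) - 6) = 16 - 8*((2*M**2 + 14) - 6) = 16 - 8*((14 + 2*M**2) - 6) = 16 - 8*(8 + 2*M**2) = 16 + (-64 - 16*M**2) = -48 - 16*M**2)
(-2106 + o(43))/(j + Y(17)) = (-2106 + (-48 - 16*43**2))/(20223 + 17) = (-2106 + (-48 - 16*1849))/20240 = (-2106 + (-48 - 29584))*(1/20240) = (-2106 - 29632)*(1/20240) = -31738*1/20240 = -15869/10120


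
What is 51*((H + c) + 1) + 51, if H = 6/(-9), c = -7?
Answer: -289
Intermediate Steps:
H = -2/3 (H = 6*(-1/9) = -2/3 ≈ -0.66667)
51*((H + c) + 1) + 51 = 51*((-2/3 - 7) + 1) + 51 = 51*(-23/3 + 1) + 51 = 51*(-20/3) + 51 = -340 + 51 = -289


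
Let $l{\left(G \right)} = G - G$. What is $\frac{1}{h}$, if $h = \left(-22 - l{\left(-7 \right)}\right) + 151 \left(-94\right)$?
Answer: $- \frac{1}{14216} \approx -7.0343 \cdot 10^{-5}$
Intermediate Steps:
$l{\left(G \right)} = 0$
$h = -14216$ ($h = \left(-22 - 0\right) + 151 \left(-94\right) = \left(-22 + 0\right) - 14194 = -22 - 14194 = -14216$)
$\frac{1}{h} = \frac{1}{-14216} = - \frac{1}{14216}$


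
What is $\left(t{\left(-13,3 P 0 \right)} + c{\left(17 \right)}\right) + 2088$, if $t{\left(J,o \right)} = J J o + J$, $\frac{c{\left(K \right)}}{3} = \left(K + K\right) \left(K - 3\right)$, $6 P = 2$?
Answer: $3503$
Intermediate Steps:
$P = \frac{1}{3}$ ($P = \frac{1}{6} \cdot 2 = \frac{1}{3} \approx 0.33333$)
$c{\left(K \right)} = 6 K \left(-3 + K\right)$ ($c{\left(K \right)} = 3 \left(K + K\right) \left(K - 3\right) = 3 \cdot 2 K \left(-3 + K\right) = 6 K \left(-3 + K\right)$)
$t{\left(J,o \right)} = J + o J^{2}$ ($t{\left(J,o \right)} = J^{2} o + J = o J^{2} + J = J + o J^{2}$)
$\left(t{\left(-13,3 P 0 \right)} + c{\left(17 \right)}\right) + 2088 = \left(- 13 \left(1 - 13 \cdot 3 \cdot \frac{1}{3} \cdot 0\right) + 6 \cdot 17 \left(-3 + 17\right)\right) + 2088 = \left(- 13 \left(1 - 13 \cdot 1 \cdot 0\right) + 6 \cdot 17 \cdot 14\right) + 2088 = \left(- 13 \left(1 - 0\right) + 1428\right) + 2088 = \left(- 13 \left(1 + 0\right) + 1428\right) + 2088 = \left(\left(-13\right) 1 + 1428\right) + 2088 = \left(-13 + 1428\right) + 2088 = 1415 + 2088 = 3503$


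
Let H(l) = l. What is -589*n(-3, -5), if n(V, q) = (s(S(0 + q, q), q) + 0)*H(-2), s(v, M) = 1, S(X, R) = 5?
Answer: 1178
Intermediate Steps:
n(V, q) = -2 (n(V, q) = (1 + 0)*(-2) = 1*(-2) = -2)
-589*n(-3, -5) = -589*(-2) = 1178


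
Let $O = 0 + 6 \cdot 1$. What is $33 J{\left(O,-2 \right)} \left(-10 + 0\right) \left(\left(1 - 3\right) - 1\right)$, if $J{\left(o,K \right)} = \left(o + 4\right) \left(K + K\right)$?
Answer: $-39600$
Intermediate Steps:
$O = 6$ ($O = 0 + 6 = 6$)
$J{\left(o,K \right)} = 2 K \left(4 + o\right)$ ($J{\left(o,K \right)} = \left(4 + o\right) 2 K = 2 K \left(4 + o\right)$)
$33 J{\left(O,-2 \right)} \left(-10 + 0\right) \left(\left(1 - 3\right) - 1\right) = 33 \cdot 2 \left(-2\right) \left(4 + 6\right) \left(-10 + 0\right) \left(\left(1 - 3\right) - 1\right) = 33 \cdot 2 \left(-2\right) 10 \left(- 10 \left(\left(1 - 3\right) - 1\right)\right) = 33 \left(-40\right) \left(- 10 \left(-2 - 1\right)\right) = - 1320 \left(\left(-10\right) \left(-3\right)\right) = \left(-1320\right) 30 = -39600$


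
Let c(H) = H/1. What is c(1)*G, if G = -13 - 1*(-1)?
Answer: -12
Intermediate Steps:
c(H) = H (c(H) = H*1 = H)
G = -12 (G = -13 + 1 = -12)
c(1)*G = 1*(-12) = -12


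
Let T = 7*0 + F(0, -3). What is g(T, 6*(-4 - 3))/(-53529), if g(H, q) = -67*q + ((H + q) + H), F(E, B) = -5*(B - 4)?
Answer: -406/7647 ≈ -0.053093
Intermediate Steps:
F(E, B) = 20 - 5*B (F(E, B) = -5*(-4 + B) = 20 - 5*B)
T = 35 (T = 7*0 + (20 - 5*(-3)) = 0 + (20 + 15) = 0 + 35 = 35)
g(H, q) = -66*q + 2*H (g(H, q) = -67*q + (q + 2*H) = -66*q + 2*H)
g(T, 6*(-4 - 3))/(-53529) = (-396*(-4 - 3) + 2*35)/(-53529) = (-396*(-7) + 70)*(-1/53529) = (-66*(-42) + 70)*(-1/53529) = (2772 + 70)*(-1/53529) = 2842*(-1/53529) = -406/7647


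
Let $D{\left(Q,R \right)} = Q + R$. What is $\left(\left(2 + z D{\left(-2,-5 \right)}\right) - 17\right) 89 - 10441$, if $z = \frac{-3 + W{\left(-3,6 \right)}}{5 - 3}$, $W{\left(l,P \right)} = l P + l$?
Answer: $-4300$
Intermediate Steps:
$W{\left(l,P \right)} = l + P l$ ($W{\left(l,P \right)} = P l + l = l + P l$)
$z = -12$ ($z = \frac{-3 - 3 \left(1 + 6\right)}{5 - 3} = \frac{-3 - 21}{2} = \left(-3 - 21\right) \frac{1}{2} = \left(-24\right) \frac{1}{2} = -12$)
$\left(\left(2 + z D{\left(-2,-5 \right)}\right) - 17\right) 89 - 10441 = \left(\left(2 - 12 \left(-2 - 5\right)\right) - 17\right) 89 - 10441 = \left(\left(2 - -84\right) - 17\right) 89 - 10441 = \left(\left(2 + 84\right) - 17\right) 89 - 10441 = \left(86 - 17\right) 89 - 10441 = 69 \cdot 89 - 10441 = 6141 - 10441 = -4300$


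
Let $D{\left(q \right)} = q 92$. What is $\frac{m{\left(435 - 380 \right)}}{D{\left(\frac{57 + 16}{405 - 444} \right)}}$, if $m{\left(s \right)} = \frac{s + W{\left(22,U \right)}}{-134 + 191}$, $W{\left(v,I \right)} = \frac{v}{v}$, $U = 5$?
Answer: $- \frac{182}{31901} \approx -0.0057051$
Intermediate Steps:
$W{\left(v,I \right)} = 1$
$D{\left(q \right)} = 92 q$
$m{\left(s \right)} = \frac{1}{57} + \frac{s}{57}$ ($m{\left(s \right)} = \frac{s + 1}{-134 + 191} = \frac{1 + s}{57} = \left(1 + s\right) \frac{1}{57} = \frac{1}{57} + \frac{s}{57}$)
$\frac{m{\left(435 - 380 \right)}}{D{\left(\frac{57 + 16}{405 - 444} \right)}} = \frac{\frac{1}{57} + \frac{435 - 380}{57}}{92 \frac{57 + 16}{405 - 444}} = \frac{\frac{1}{57} + \frac{1}{57} \cdot 55}{92 \frac{73}{-39}} = \frac{\frac{1}{57} + \frac{55}{57}}{92 \cdot 73 \left(- \frac{1}{39}\right)} = \frac{56}{57 \cdot 92 \left(- \frac{73}{39}\right)} = \frac{56}{57 \left(- \frac{6716}{39}\right)} = \frac{56}{57} \left(- \frac{39}{6716}\right) = - \frac{182}{31901}$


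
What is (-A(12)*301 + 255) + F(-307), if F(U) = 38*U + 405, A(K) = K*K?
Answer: -54350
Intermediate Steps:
A(K) = K²
F(U) = 405 + 38*U
(-A(12)*301 + 255) + F(-307) = (-1*12²*301 + 255) + (405 + 38*(-307)) = (-1*144*301 + 255) + (405 - 11666) = (-144*301 + 255) - 11261 = (-43344 + 255) - 11261 = -43089 - 11261 = -54350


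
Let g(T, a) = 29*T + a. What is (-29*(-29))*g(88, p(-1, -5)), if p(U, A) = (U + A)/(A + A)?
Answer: 10733683/5 ≈ 2.1467e+6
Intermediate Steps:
p(U, A) = (A + U)/(2*A) (p(U, A) = (A + U)/((2*A)) = (A + U)*(1/(2*A)) = (A + U)/(2*A))
g(T, a) = a + 29*T
(-29*(-29))*g(88, p(-1, -5)) = (-29*(-29))*((1/2)*(-5 - 1)/(-5) + 29*88) = 841*((1/2)*(-1/5)*(-6) + 2552) = 841*(3/5 + 2552) = 841*(12763/5) = 10733683/5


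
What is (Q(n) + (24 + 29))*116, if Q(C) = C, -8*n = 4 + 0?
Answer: 6090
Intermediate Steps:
n = -½ (n = -(4 + 0)/8 = -⅛*4 = -½ ≈ -0.50000)
(Q(n) + (24 + 29))*116 = (-½ + (24 + 29))*116 = (-½ + 53)*116 = (105/2)*116 = 6090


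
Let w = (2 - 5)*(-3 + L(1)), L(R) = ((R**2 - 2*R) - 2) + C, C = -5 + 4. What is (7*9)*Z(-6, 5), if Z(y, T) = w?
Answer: 1323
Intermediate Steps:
C = -1
L(R) = -3 + R**2 - 2*R (L(R) = ((R**2 - 2*R) - 2) - 1 = (-2 + R**2 - 2*R) - 1 = -3 + R**2 - 2*R)
w = 21 (w = (2 - 5)*(-3 + (-3 + 1**2 - 2*1)) = -3*(-3 + (-3 + 1 - 2)) = -3*(-3 - 4) = -3*(-7) = 21)
Z(y, T) = 21
(7*9)*Z(-6, 5) = (7*9)*21 = 63*21 = 1323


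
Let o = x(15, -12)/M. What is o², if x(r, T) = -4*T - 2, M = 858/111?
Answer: 724201/20449 ≈ 35.415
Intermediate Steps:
M = 286/37 (M = 858*(1/111) = 286/37 ≈ 7.7297)
x(r, T) = -2 - 4*T
o = 851/143 (o = (-2 - 4*(-12))/(286/37) = (-2 + 48)*(37/286) = 46*(37/286) = 851/143 ≈ 5.9510)
o² = (851/143)² = 724201/20449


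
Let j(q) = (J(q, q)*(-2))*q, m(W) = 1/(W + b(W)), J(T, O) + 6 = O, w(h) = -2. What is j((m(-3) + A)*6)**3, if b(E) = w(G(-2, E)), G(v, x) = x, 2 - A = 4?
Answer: -2034864488448/15625 ≈ -1.3023e+8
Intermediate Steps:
A = -2 (A = 2 - 1*4 = 2 - 4 = -2)
J(T, O) = -6 + O
b(E) = -2
m(W) = 1/(-2 + W) (m(W) = 1/(W - 2) = 1/(-2 + W))
j(q) = q*(12 - 2*q) (j(q) = ((-6 + q)*(-2))*q = (12 - 2*q)*q = q*(12 - 2*q))
j((m(-3) + A)*6)**3 = (2*((1/(-2 - 3) - 2)*6)*(6 - (1/(-2 - 3) - 2)*6))**3 = (2*((1/(-5) - 2)*6)*(6 - (1/(-5) - 2)*6))**3 = (2*((-1/5 - 2)*6)*(6 - (-1/5 - 2)*6))**3 = (2*(-11/5*6)*(6 - (-11)*6/5))**3 = (2*(-66/5)*(6 - 1*(-66/5)))**3 = (2*(-66/5)*(6 + 66/5))**3 = (2*(-66/5)*(96/5))**3 = (-12672/25)**3 = -2034864488448/15625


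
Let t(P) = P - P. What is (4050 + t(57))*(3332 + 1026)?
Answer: 17649900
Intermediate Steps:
t(P) = 0
(4050 + t(57))*(3332 + 1026) = (4050 + 0)*(3332 + 1026) = 4050*4358 = 17649900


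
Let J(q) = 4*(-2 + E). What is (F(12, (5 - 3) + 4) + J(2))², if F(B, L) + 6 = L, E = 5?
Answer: 144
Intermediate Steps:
F(B, L) = -6 + L
J(q) = 12 (J(q) = 4*(-2 + 5) = 4*3 = 12)
(F(12, (5 - 3) + 4) + J(2))² = ((-6 + ((5 - 3) + 4)) + 12)² = ((-6 + (2 + 4)) + 12)² = ((-6 + 6) + 12)² = (0 + 12)² = 12² = 144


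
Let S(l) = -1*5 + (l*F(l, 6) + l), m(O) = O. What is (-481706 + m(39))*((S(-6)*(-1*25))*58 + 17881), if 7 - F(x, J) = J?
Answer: -20485779177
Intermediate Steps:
F(x, J) = 7 - J
S(l) = -5 + 2*l (S(l) = -1*5 + (l*(7 - 1*6) + l) = -5 + (l*(7 - 6) + l) = -5 + (l*1 + l) = -5 + (l + l) = -5 + 2*l)
(-481706 + m(39))*((S(-6)*(-1*25))*58 + 17881) = (-481706 + 39)*(((-5 + 2*(-6))*(-1*25))*58 + 17881) = -481667*(((-5 - 12)*(-25))*58 + 17881) = -481667*(-17*(-25)*58 + 17881) = -481667*(425*58 + 17881) = -481667*(24650 + 17881) = -481667*42531 = -20485779177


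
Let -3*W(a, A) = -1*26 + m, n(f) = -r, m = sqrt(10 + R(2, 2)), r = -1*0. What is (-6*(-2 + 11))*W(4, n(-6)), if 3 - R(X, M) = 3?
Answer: -468 + 18*sqrt(10) ≈ -411.08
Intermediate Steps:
R(X, M) = 0 (R(X, M) = 3 - 1*3 = 3 - 3 = 0)
r = 0
m = sqrt(10) (m = sqrt(10 + 0) = sqrt(10) ≈ 3.1623)
n(f) = 0 (n(f) = -1*0 = 0)
W(a, A) = 26/3 - sqrt(10)/3 (W(a, A) = -(-1*26 + sqrt(10))/3 = -(-26 + sqrt(10))/3 = 26/3 - sqrt(10)/3)
(-6*(-2 + 11))*W(4, n(-6)) = (-6*(-2 + 11))*(26/3 - sqrt(10)/3) = (-6*9)*(26/3 - sqrt(10)/3) = -54*(26/3 - sqrt(10)/3) = -468 + 18*sqrt(10)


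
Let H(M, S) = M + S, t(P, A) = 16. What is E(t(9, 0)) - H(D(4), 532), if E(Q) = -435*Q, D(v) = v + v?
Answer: -7500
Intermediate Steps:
D(v) = 2*v
E(t(9, 0)) - H(D(4), 532) = -435*16 - (2*4 + 532) = -6960 - (8 + 532) = -6960 - 1*540 = -6960 - 540 = -7500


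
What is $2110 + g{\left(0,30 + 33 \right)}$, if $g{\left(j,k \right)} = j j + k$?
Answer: $2173$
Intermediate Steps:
$g{\left(j,k \right)} = k + j^{2}$ ($g{\left(j,k \right)} = j^{2} + k = k + j^{2}$)
$2110 + g{\left(0,30 + 33 \right)} = 2110 + \left(\left(30 + 33\right) + 0^{2}\right) = 2110 + \left(63 + 0\right) = 2110 + 63 = 2173$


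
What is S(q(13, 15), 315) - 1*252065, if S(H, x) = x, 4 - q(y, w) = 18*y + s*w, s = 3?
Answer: -251750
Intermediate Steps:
q(y, w) = 4 - 18*y - 3*w (q(y, w) = 4 - (18*y + 3*w) = 4 - (3*w + 18*y) = 4 + (-18*y - 3*w) = 4 - 18*y - 3*w)
S(q(13, 15), 315) - 1*252065 = 315 - 1*252065 = 315 - 252065 = -251750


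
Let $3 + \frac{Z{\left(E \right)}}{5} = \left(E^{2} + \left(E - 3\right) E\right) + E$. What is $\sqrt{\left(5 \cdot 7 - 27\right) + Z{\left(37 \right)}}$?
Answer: $\sqrt{13313} \approx 115.38$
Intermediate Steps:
$Z{\left(E \right)} = -15 + 5 E + 5 E^{2} + 5 E \left(-3 + E\right)$ ($Z{\left(E \right)} = -15 + 5 \left(\left(E^{2} + \left(E - 3\right) E\right) + E\right) = -15 + 5 \left(\left(E^{2} + \left(-3 + E\right) E\right) + E\right) = -15 + 5 \left(\left(E^{2} + E \left(-3 + E\right)\right) + E\right) = -15 + 5 \left(E + E^{2} + E \left(-3 + E\right)\right) = -15 + \left(5 E + 5 E^{2} + 5 E \left(-3 + E\right)\right) = -15 + 5 E + 5 E^{2} + 5 E \left(-3 + E\right)$)
$\sqrt{\left(5 \cdot 7 - 27\right) + Z{\left(37 \right)}} = \sqrt{\left(5 \cdot 7 - 27\right) - \left(385 - 13690\right)} = \sqrt{\left(35 - 27\right) - -13305} = \sqrt{8 - -13305} = \sqrt{8 + 13305} = \sqrt{13313}$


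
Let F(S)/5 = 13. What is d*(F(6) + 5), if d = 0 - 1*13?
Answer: -910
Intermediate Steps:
F(S) = 65 (F(S) = 5*13 = 65)
d = -13 (d = 0 - 13 = -13)
d*(F(6) + 5) = -13*(65 + 5) = -13*70 = -910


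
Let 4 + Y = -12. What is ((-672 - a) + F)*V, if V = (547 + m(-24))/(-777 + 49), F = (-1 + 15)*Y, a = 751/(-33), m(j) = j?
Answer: 15071291/24024 ≈ 627.34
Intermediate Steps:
Y = -16 (Y = -4 - 12 = -16)
a = -751/33 (a = 751*(-1/33) = -751/33 ≈ -22.758)
F = -224 (F = (-1 + 15)*(-16) = 14*(-16) = -224)
V = -523/728 (V = (547 - 24)/(-777 + 49) = 523/(-728) = 523*(-1/728) = -523/728 ≈ -0.71841)
((-672 - a) + F)*V = ((-672 - 1*(-751/33)) - 224)*(-523/728) = ((-672 + 751/33) - 224)*(-523/728) = (-21425/33 - 224)*(-523/728) = -28817/33*(-523/728) = 15071291/24024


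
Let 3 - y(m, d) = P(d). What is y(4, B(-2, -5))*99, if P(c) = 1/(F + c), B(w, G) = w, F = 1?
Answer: 396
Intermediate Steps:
P(c) = 1/(1 + c)
y(m, d) = 3 - 1/(1 + d)
y(4, B(-2, -5))*99 = ((2 + 3*(-2))/(1 - 2))*99 = ((2 - 6)/(-1))*99 = -1*(-4)*99 = 4*99 = 396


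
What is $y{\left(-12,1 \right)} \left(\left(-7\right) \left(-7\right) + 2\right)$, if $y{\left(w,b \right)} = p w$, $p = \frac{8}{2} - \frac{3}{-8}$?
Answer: $- \frac{5355}{2} \approx -2677.5$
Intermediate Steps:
$p = \frac{35}{8}$ ($p = 8 \cdot \frac{1}{2} - - \frac{3}{8} = 4 + \frac{3}{8} = \frac{35}{8} \approx 4.375$)
$y{\left(w,b \right)} = \frac{35 w}{8}$
$y{\left(-12,1 \right)} \left(\left(-7\right) \left(-7\right) + 2\right) = \frac{35}{8} \left(-12\right) \left(\left(-7\right) \left(-7\right) + 2\right) = - \frac{105 \left(49 + 2\right)}{2} = \left(- \frac{105}{2}\right) 51 = - \frac{5355}{2}$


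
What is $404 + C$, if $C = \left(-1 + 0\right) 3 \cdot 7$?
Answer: $383$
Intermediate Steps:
$C = -21$ ($C = \left(-1\right) 3 \cdot 7 = \left(-3\right) 7 = -21$)
$404 + C = 404 - 21 = 383$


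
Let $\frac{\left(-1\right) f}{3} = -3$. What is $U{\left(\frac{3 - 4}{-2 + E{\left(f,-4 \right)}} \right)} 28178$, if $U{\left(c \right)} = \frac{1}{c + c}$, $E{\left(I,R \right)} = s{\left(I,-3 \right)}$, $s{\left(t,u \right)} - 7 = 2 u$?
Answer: $14089$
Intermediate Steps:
$s{\left(t,u \right)} = 7 + 2 u$
$f = 9$ ($f = \left(-3\right) \left(-3\right) = 9$)
$E{\left(I,R \right)} = 1$ ($E{\left(I,R \right)} = 7 + 2 \left(-3\right) = 7 - 6 = 1$)
$U{\left(c \right)} = \frac{1}{2 c}$
$U{\left(\frac{3 - 4}{-2 + E{\left(f,-4 \right)}} \right)} 28178 = \frac{1}{2 \frac{3 - 4}{-2 + 1}} \cdot 28178 = \frac{1}{2 \left(- \frac{1}{-1}\right)} 28178 = \frac{1}{2 \left(\left(-1\right) \left(-1\right)\right)} 28178 = \frac{1}{2 \cdot 1} \cdot 28178 = \frac{1}{2} \cdot 1 \cdot 28178 = \frac{1}{2} \cdot 28178 = 14089$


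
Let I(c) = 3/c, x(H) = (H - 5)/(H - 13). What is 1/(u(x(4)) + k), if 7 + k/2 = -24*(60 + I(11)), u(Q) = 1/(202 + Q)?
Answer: -20009/58167883 ≈ -0.00034399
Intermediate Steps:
x(H) = (-5 + H)/(-13 + H)
k = -31978/11 (k = -14 + 2*(-24*(60 + 3/11)) = -14 + 2*(-24*663/11) = -14 + 2*(-15912/11) = -14 - 31824/11 = -31978/11 ≈ -2907.1)
1/(u(x(4)) + k) = 1/(1/(202 + (-5 + 4)/(-13 + 4)) - 31978/11) = 1/(1/(202 - 1/(-9)) - 31978/11) = 1/(1/(202 - ⅑*(-1)) - 31978/11) = 1/(1/(202 + ⅑) - 31978/11) = 1/(1/(1819/9) - 31978/11) = 1/(9/1819 - 31978/11) = 1/(-58167883/20009) = -20009/58167883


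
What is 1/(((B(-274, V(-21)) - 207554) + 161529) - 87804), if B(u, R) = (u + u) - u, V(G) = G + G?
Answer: -1/134103 ≈ -7.4570e-6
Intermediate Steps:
V(G) = 2*G
B(u, R) = u (B(u, R) = 2*u - u = u)
1/(((B(-274, V(-21)) - 207554) + 161529) - 87804) = 1/(((-274 - 207554) + 161529) - 87804) = 1/((-207828 + 161529) - 87804) = 1/(-46299 - 87804) = 1/(-134103) = -1/134103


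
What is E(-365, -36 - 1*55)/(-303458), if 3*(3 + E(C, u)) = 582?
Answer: -191/303458 ≈ -0.00062941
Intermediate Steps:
E(C, u) = 191 (E(C, u) = -3 + (1/3)*582 = -3 + 194 = 191)
E(-365, -36 - 1*55)/(-303458) = 191/(-303458) = 191*(-1/303458) = -191/303458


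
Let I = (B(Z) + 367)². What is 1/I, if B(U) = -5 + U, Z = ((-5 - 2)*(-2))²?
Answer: 1/311364 ≈ 3.2117e-6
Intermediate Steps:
Z = 196 (Z = (-7*(-2))² = 14² = 196)
I = 311364 (I = ((-5 + 196) + 367)² = (191 + 367)² = 558² = 311364)
1/I = 1/311364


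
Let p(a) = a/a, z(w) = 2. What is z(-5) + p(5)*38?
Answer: 40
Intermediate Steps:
p(a) = 1
z(-5) + p(5)*38 = 2 + 1*38 = 2 + 38 = 40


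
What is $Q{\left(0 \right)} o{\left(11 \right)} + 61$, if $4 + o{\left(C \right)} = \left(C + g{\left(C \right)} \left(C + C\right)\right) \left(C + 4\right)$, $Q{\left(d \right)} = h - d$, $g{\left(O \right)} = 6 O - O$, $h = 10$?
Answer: $183171$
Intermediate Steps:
$g{\left(O \right)} = 5 O$
$Q{\left(d \right)} = 10 - d$
$o{\left(C \right)} = -4 + \left(4 + C\right) \left(C + 10 C^{2}\right)$ ($o{\left(C \right)} = -4 + \left(C + 5 C \left(C + C\right)\right) \left(C + 4\right) = -4 + \left(C + 5 C 2 C\right) \left(4 + C\right) = -4 + \left(C + 10 C^{2}\right) \left(4 + C\right) = -4 + \left(4 + C\right) \left(C + 10 C^{2}\right)$)
$Q{\left(0 \right)} o{\left(11 \right)} + 61 = \left(10 - 0\right) \left(-4 + 4 \cdot 11 + 10 \cdot 11^{3} + 41 \cdot 11^{2}\right) + 61 = \left(10 + 0\right) \left(-4 + 44 + 10 \cdot 1331 + 41 \cdot 121\right) + 61 = 10 \left(-4 + 44 + 13310 + 4961\right) + 61 = 10 \cdot 18311 + 61 = 183110 + 61 = 183171$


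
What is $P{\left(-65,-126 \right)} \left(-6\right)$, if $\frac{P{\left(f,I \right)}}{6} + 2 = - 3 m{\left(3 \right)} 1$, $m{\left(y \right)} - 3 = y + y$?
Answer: $1044$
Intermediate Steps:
$m{\left(y \right)} = 3 + 2 y$ ($m{\left(y \right)} = 3 + \left(y + y\right) = 3 + 2 y$)
$P{\left(f,I \right)} = -174$ ($P{\left(f,I \right)} = -12 + 6 - 3 \left(3 + 2 \cdot 3\right) 1 = -12 + 6 - 3 \left(3 + 6\right) 1 = -12 + 6 \left(-3\right) 9 \cdot 1 = -12 + 6 \left(\left(-27\right) 1\right) = -12 + 6 \left(-27\right) = -12 - 162 = -174$)
$P{\left(-65,-126 \right)} \left(-6\right) = \left(-174\right) \left(-6\right) = 1044$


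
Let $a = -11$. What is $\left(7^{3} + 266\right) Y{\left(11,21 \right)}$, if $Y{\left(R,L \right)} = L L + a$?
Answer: $261870$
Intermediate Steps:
$Y{\left(R,L \right)} = -11 + L^{2}$ ($Y{\left(R,L \right)} = L L - 11 = L^{2} - 11 = -11 + L^{2}$)
$\left(7^{3} + 266\right) Y{\left(11,21 \right)} = \left(7^{3} + 266\right) \left(-11 + 21^{2}\right) = \left(343 + 266\right) \left(-11 + 441\right) = 609 \cdot 430 = 261870$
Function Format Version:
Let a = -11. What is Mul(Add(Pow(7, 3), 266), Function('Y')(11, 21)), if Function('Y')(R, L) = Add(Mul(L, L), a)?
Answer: 261870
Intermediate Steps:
Function('Y')(R, L) = Add(-11, Pow(L, 2)) (Function('Y')(R, L) = Add(Mul(L, L), -11) = Add(Pow(L, 2), -11) = Add(-11, Pow(L, 2)))
Mul(Add(Pow(7, 3), 266), Function('Y')(11, 21)) = Mul(Add(Pow(7, 3), 266), Add(-11, Pow(21, 2))) = Mul(Add(343, 266), Add(-11, 441)) = Mul(609, 430) = 261870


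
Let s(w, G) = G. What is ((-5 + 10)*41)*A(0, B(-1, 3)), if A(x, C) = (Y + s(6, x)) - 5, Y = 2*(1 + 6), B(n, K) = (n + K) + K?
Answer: 1845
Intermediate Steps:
B(n, K) = n + 2*K (B(n, K) = (K + n) + K = n + 2*K)
Y = 14 (Y = 2*7 = 14)
A(x, C) = 9 + x (A(x, C) = (14 + x) - 5 = 9 + x)
((-5 + 10)*41)*A(0, B(-1, 3)) = ((-5 + 10)*41)*(9 + 0) = (5*41)*9 = 205*9 = 1845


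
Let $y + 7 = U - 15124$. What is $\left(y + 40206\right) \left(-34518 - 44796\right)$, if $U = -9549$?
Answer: $-1231429164$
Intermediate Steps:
$y = -24680$ ($y = -7 - 24673 = -24680$)
$\left(y + 40206\right) \left(-34518 - 44796\right) = \left(-24680 + 40206\right) \left(-34518 - 44796\right) = 15526 \left(-79314\right) = -1231429164$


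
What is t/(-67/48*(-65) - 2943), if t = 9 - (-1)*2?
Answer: -528/136909 ≈ -0.0038566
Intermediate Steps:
t = 11 (t = 9 - 1*(-2) = 9 + 2 = 11)
t/(-67/48*(-65) - 2943) = 11/(-67/48*(-65) - 2943) = 11/(4355/48 - 2943) = 11/(-136909/48) = -48/136909*11 = -528/136909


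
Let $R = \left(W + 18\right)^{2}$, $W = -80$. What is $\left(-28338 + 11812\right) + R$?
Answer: $-12682$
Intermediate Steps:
$R = 3844$ ($R = \left(-80 + 18\right)^{2} = \left(-62\right)^{2} = 3844$)
$\left(-28338 + 11812\right) + R = \left(-28338 + 11812\right) + 3844 = -16526 + 3844 = -12682$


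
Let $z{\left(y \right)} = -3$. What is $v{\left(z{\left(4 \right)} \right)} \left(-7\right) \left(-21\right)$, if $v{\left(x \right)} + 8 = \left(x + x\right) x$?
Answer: $1470$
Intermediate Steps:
$v{\left(x \right)} = -8 + 2 x^{2}$ ($v{\left(x \right)} = -8 + \left(x + x\right) x = -8 + 2 x x = -8 + 2 x^{2}$)
$v{\left(z{\left(4 \right)} \right)} \left(-7\right) \left(-21\right) = \left(-8 + 2 \left(-3\right)^{2}\right) \left(-7\right) \left(-21\right) = \left(-8 + 2 \cdot 9\right) \left(-7\right) \left(-21\right) = \left(-8 + 18\right) \left(-7\right) \left(-21\right) = 10 \left(-7\right) \left(-21\right) = \left(-70\right) \left(-21\right) = 1470$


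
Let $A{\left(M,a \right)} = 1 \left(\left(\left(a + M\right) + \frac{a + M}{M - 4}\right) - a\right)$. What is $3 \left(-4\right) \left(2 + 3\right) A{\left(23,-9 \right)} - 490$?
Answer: $- \frac{36370}{19} \approx -1914.2$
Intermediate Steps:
$A{\left(M,a \right)} = M + \frac{M + a}{-4 + M}$ ($A{\left(M,a \right)} = 1 \left(\left(\left(M + a\right) + \frac{M + a}{-4 + M}\right) - a\right) = 1 \left(\left(M + a + \frac{M + a}{-4 + M}\right) - a\right) = 1 \left(M + \frac{M + a}{-4 + M}\right) = M + \frac{M + a}{-4 + M}$)
$3 \left(-4\right) \left(2 + 3\right) A{\left(23,-9 \right)} - 490 = 3 \left(-4\right) \left(2 + 3\right) \frac{-9 + 23^{2} - 69}{-4 + 23} - 490 = \left(-12\right) 5 \frac{-9 + 529 - 69}{19} - 490 = - 60 \cdot \frac{1}{19} \cdot 451 - 490 = \left(-60\right) \frac{451}{19} - 490 = - \frac{27060}{19} - 490 = - \frac{36370}{19}$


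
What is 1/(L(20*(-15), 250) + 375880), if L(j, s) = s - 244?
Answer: 1/375886 ≈ 2.6604e-6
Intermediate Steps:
L(j, s) = -244 + s
1/(L(20*(-15), 250) + 375880) = 1/((-244 + 250) + 375880) = 1/(6 + 375880) = 1/375886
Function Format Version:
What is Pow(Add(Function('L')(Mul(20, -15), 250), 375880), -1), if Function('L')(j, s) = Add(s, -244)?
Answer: Rational(1, 375886) ≈ 2.6604e-6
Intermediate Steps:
Function('L')(j, s) = Add(-244, s)
Pow(Add(Function('L')(Mul(20, -15), 250), 375880), -1) = Pow(Add(Add(-244, 250), 375880), -1) = Pow(Add(6, 375880), -1) = Pow(375886, -1) = Rational(1, 375886)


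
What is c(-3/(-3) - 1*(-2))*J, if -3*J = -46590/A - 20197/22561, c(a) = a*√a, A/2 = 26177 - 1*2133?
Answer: 1011175163*√3/542456684 ≈ 3.2287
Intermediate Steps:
A = 48088 (A = 2*(26177 - 1*2133) = 2*(26177 - 2133) = 2*24044 = 48088)
c(a) = a^(3/2)
J = 1011175163/1627370052 (J = -(-46590/48088 - 20197/22561)/3 = -(-46590*1/48088 - 20197*1/22561)/3 = -(-23295/24044 - 20197/22561)/3 = -⅓*(-1011175163/542456684) = 1011175163/1627370052 ≈ 0.62136)
c(-3/(-3) - 1*(-2))*J = (-3/(-3) - 1*(-2))^(3/2)*(1011175163/1627370052) = (-3*(-⅓) + 2)^(3/2)*(1011175163/1627370052) = (1 + 2)^(3/2)*(1011175163/1627370052) = 3^(3/2)*(1011175163/1627370052) = (3*√3)*(1011175163/1627370052) = 1011175163*√3/542456684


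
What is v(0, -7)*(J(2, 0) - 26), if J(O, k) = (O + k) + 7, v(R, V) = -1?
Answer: 17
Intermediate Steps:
J(O, k) = 7 + O + k
v(0, -7)*(J(2, 0) - 26) = -((7 + 2 + 0) - 26) = -(9 - 26) = -1*(-17) = 17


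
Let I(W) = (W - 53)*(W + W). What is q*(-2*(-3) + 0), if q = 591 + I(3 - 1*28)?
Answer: 26946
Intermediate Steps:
I(W) = 2*W*(-53 + W) (I(W) = (-53 + W)*(2*W) = 2*W*(-53 + W))
q = 4491 (q = 591 + 2*(3 - 1*28)*(-53 + (3 - 1*28)) = 591 + 2*(3 - 28)*(-53 + (3 - 28)) = 591 + 2*(-25)*(-53 - 25) = 591 + 2*(-25)*(-78) = 591 + 3900 = 4491)
q*(-2*(-3) + 0) = 4491*(-2*(-3) + 0) = 4491*(6 + 0) = 4491*6 = 26946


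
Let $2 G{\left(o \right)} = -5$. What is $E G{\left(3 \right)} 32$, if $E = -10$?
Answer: $800$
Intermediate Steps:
$G{\left(o \right)} = - \frac{5}{2}$ ($G{\left(o \right)} = \frac{1}{2} \left(-5\right) = - \frac{5}{2}$)
$E G{\left(3 \right)} 32 = \left(-10\right) \left(- \frac{5}{2}\right) 32 = 25 \cdot 32 = 800$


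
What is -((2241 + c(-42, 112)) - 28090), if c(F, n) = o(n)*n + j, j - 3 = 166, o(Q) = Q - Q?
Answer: 25680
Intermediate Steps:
o(Q) = 0
j = 169 (j = 3 + 166 = 169)
c(F, n) = 169 (c(F, n) = 0*n + 169 = 0 + 169 = 169)
-((2241 + c(-42, 112)) - 28090) = -((2241 + 169) - 28090) = -(2410 - 28090) = -1*(-25680) = 25680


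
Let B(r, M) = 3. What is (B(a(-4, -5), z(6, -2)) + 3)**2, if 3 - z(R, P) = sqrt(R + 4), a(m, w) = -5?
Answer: 36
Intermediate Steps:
z(R, P) = 3 - sqrt(4 + R) (z(R, P) = 3 - sqrt(R + 4) = 3 - sqrt(4 + R))
(B(a(-4, -5), z(6, -2)) + 3)**2 = (3 + 3)**2 = 6**2 = 36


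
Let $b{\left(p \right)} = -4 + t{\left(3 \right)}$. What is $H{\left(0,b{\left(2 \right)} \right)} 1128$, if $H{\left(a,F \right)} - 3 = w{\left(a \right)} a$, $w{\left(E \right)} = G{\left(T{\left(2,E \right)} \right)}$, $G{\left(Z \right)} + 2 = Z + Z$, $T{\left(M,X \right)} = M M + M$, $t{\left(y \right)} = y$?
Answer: $3384$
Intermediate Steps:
$b{\left(p \right)} = -1$ ($b{\left(p \right)} = -4 + 3 = -1$)
$T{\left(M,X \right)} = M + M^{2}$ ($T{\left(M,X \right)} = M^{2} + M = M + M^{2}$)
$G{\left(Z \right)} = -2 + 2 Z$ ($G{\left(Z \right)} = -2 + \left(Z + Z\right) = -2 + 2 Z$)
$w{\left(E \right)} = 10$ ($w{\left(E \right)} = -2 + 2 \cdot 2 \left(1 + 2\right) = -2 + 2 \cdot 2 \cdot 3 = -2 + 2 \cdot 6 = -2 + 12 = 10$)
$H{\left(a,F \right)} = 3 + 10 a$
$H{\left(0,b{\left(2 \right)} \right)} 1128 = \left(3 + 10 \cdot 0\right) 1128 = \left(3 + 0\right) 1128 = 3 \cdot 1128 = 3384$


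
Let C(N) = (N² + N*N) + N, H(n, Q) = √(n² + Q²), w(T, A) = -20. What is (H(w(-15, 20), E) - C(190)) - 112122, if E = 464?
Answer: -184512 + 4*√13481 ≈ -1.8405e+5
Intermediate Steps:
H(n, Q) = √(Q² + n²)
C(N) = N + 2*N² (C(N) = (N² + N²) + N = 2*N² + N = N + 2*N²)
(H(w(-15, 20), E) - C(190)) - 112122 = (√(464² + (-20)²) - 190*(1 + 2*190)) - 112122 = (√(215296 + 400) - 190*(1 + 380)) - 112122 = (√215696 - 190*381) - 112122 = (4*√13481 - 1*72390) - 112122 = (4*√13481 - 72390) - 112122 = (-72390 + 4*√13481) - 112122 = -184512 + 4*√13481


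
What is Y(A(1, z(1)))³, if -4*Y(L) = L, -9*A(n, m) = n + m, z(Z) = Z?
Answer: 1/5832 ≈ 0.00017147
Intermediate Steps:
A(n, m) = -m/9 - n/9 (A(n, m) = -(n + m)/9 = -(m + n)/9 = -m/9 - n/9)
Y(L) = -L/4
Y(A(1, z(1)))³ = (-(-⅑*1 - ⅑*1)/4)³ = (-(-⅑ - ⅑)/4)³ = (-¼*(-2/9))³ = (1/18)³ = 1/5832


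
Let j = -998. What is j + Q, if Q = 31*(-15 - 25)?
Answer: -2238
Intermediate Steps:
Q = -1240 (Q = 31*(-40) = -1240)
j + Q = -998 - 1240 = -2238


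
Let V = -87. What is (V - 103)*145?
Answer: -27550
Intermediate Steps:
(V - 103)*145 = (-87 - 103)*145 = -190*145 = -27550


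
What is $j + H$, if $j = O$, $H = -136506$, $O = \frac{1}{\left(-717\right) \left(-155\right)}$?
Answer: $- \frac{15170594309}{111135} \approx -1.3651 \cdot 10^{5}$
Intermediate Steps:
$O = \frac{1}{111135} \approx 8.9981 \cdot 10^{-6}$
$j = \frac{1}{111135} \approx 8.9981 \cdot 10^{-6}$
$j + H = \frac{1}{111135} - 136506 = - \frac{15170594309}{111135}$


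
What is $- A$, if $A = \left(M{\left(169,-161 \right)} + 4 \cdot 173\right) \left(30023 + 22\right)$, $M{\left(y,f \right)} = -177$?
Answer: $-15473175$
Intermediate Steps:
$A = 15473175$ ($A = \left(-177 + 4 \cdot 173\right) \left(30023 + 22\right) = \left(-177 + 692\right) 30045 = 515 \cdot 30045 = 15473175$)
$- A = \left(-1\right) 15473175 = -15473175$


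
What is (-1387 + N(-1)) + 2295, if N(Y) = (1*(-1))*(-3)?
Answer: 911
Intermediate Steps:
N(Y) = 3 (N(Y) = -1*(-3) = 3)
(-1387 + N(-1)) + 2295 = (-1387 + 3) + 2295 = -1384 + 2295 = 911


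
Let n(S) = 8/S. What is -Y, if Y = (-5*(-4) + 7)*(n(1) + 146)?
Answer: -4158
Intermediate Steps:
Y = 4158 (Y = (-5*(-4) + 7)*(8/1 + 146) = (20 + 7)*(8*1 + 146) = 27*(8 + 146) = 27*154 = 4158)
-Y = -1*4158 = -4158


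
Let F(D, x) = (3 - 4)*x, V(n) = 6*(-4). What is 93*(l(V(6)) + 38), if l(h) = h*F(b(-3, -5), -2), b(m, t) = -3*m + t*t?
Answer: -930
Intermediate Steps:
b(m, t) = t² - 3*m (b(m, t) = -3*m + t² = t² - 3*m)
V(n) = -24
F(D, x) = -x
l(h) = 2*h (l(h) = h*(-1*(-2)) = h*2 = 2*h)
93*(l(V(6)) + 38) = 93*(2*(-24) + 38) = 93*(-48 + 38) = 93*(-10) = -930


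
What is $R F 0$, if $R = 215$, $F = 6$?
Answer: $0$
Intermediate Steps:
$R F 0 = 215 \cdot 6 \cdot 0 = 215 \cdot 0 = 0$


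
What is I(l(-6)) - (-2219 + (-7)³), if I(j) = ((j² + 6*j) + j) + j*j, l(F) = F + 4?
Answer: 2556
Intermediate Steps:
l(F) = 4 + F
I(j) = 2*j² + 7*j (I(j) = (j² + 7*j) + j² = 2*j² + 7*j)
I(l(-6)) - (-2219 + (-7)³) = (4 - 6)*(7 + 2*(4 - 6)) - (-2219 + (-7)³) = -2*(7 + 2*(-2)) - (-2219 - 343) = -2*(7 - 4) - 1*(-2562) = -2*3 + 2562 = -6 + 2562 = 2556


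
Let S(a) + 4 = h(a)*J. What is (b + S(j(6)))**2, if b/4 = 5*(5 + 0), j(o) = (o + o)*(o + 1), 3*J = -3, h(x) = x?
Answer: 144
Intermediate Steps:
J = -1 (J = (1/3)*(-3) = -1)
j(o) = 2*o*(1 + o) (j(o) = (2*o)*(1 + o) = 2*o*(1 + o))
S(a) = -4 - a (S(a) = -4 + a*(-1) = -4 - a)
b = 100 (b = 4*(5*(5 + 0)) = 4*(5*5) = 4*25 = 100)
(b + S(j(6)))**2 = (100 + (-4 - 2*6*(1 + 6)))**2 = (100 + (-4 - 2*6*7))**2 = (100 + (-4 - 1*84))**2 = (100 + (-4 - 84))**2 = (100 - 88)**2 = 12**2 = 144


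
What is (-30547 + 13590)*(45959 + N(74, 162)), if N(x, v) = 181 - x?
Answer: -781141162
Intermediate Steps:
(-30547 + 13590)*(45959 + N(74, 162)) = (-30547 + 13590)*(45959 + (181 - 1*74)) = -16957*(45959 + (181 - 74)) = -16957*(45959 + 107) = -16957*46066 = -781141162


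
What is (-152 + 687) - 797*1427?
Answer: -1136784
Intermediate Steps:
(-152 + 687) - 797*1427 = 535 - 1137319 = -1136784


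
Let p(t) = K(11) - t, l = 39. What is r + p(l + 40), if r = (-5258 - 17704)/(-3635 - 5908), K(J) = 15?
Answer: -195930/3181 ≈ -61.594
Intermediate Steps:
p(t) = 15 - t
r = 7654/3181 (r = -22962/(-9543) = -22962*(-1/9543) = 7654/3181 ≈ 2.4062)
r + p(l + 40) = 7654/3181 + (15 - (39 + 40)) = 7654/3181 + (15 - 1*79) = 7654/3181 + (15 - 79) = 7654/3181 - 64 = -195930/3181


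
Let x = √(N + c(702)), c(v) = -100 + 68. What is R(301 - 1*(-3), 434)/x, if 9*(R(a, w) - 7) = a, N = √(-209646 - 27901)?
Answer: 367/(9*√(-32 + I*√237547)) ≈ 1.2612 - 1.3467*I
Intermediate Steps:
N = I*√237547 (N = √(-237547) = I*√237547 ≈ 487.39*I)
R(a, w) = 7 + a/9
c(v) = -32
x = √(-32 + I*√237547) (x = √(I*√237547 - 32) = √(-32 + I*√237547) ≈ 15.107 + 16.131*I)
R(301 - 1*(-3), 434)/x = (7 + (301 - 1*(-3))/9)/(√(-32 + I*√237547)) = (7 + (301 + 3)/9)/√(-32 + I*√237547) = (7 + (⅑)*304)/√(-32 + I*√237547) = (7 + 304/9)/√(-32 + I*√237547) = 367/(9*√(-32 + I*√237547))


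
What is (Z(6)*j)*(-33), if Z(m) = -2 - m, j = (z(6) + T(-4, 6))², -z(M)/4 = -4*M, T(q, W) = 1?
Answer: 2483976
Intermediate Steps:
z(M) = 16*M (z(M) = -(-16)*M = 16*M)
j = 9409 (j = (16*6 + 1)² = (96 + 1)² = 97² = 9409)
(Z(6)*j)*(-33) = ((-2 - 1*6)*9409)*(-33) = ((-2 - 6)*9409)*(-33) = -8*9409*(-33) = -75272*(-33) = 2483976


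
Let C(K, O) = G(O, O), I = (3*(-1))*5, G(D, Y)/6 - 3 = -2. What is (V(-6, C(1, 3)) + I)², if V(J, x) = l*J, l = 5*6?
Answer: 38025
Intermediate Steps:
l = 30
G(D, Y) = 6 (G(D, Y) = 18 + 6*(-2) = 18 - 12 = 6)
I = -15 (I = -3*5 = -15)
C(K, O) = 6
V(J, x) = 30*J
(V(-6, C(1, 3)) + I)² = (30*(-6) - 15)² = (-180 - 15)² = (-195)² = 38025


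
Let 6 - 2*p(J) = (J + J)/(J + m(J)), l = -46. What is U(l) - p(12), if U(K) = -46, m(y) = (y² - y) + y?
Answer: -636/13 ≈ -48.923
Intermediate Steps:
m(y) = y²
p(J) = 3 - J/(J + J²) (p(J) = 3 - (J + J)/(2*(J + J²)) = 3 - 2*J/(2*(J + J²)) = 3 - J/(J + J²))
U(l) - p(12) = -46 - (2 + 3*12)/(1 + 12) = -46 - (2 + 36)/13 = -46 - 38/13 = -636/13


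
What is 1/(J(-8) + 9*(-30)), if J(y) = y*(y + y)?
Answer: -1/142 ≈ -0.0070423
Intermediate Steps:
J(y) = 2*y² (J(y) = y*(2*y) = 2*y²)
1/(J(-8) + 9*(-30)) = 1/(2*(-8)² + 9*(-30)) = 1/(2*64 - 270) = 1/(128 - 270) = 1/(-142) = -1/142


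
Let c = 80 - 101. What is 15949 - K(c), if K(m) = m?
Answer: 15970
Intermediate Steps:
c = -21
15949 - K(c) = 15949 - 1*(-21) = 15949 + 21 = 15970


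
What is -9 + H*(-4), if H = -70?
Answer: 271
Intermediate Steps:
-9 + H*(-4) = -9 - 70*(-4) = -9 + 280 = 271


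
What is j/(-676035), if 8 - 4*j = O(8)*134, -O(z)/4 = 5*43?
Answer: -9604/225345 ≈ -0.042619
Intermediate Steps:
O(z) = -860 (O(z) = -20*43 = -4*215 = -860)
j = 28812 (j = 2 - (-215)*134 = 2 - 1/4*(-115240) = 2 + 28810 = 28812)
j/(-676035) = 28812/(-676035) = 28812*(-1/676035) = -9604/225345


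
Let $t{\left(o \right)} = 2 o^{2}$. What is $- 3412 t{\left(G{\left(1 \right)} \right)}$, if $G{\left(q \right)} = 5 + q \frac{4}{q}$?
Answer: $-552744$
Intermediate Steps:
$G{\left(q \right)} = 9$ ($G{\left(q \right)} = 5 + 4 = 9$)
$- 3412 t{\left(G{\left(1 \right)} \right)} = - 3412 \cdot 2 \cdot 9^{2} = - 3412 \cdot 2 \cdot 81 = \left(-3412\right) 162 = -552744$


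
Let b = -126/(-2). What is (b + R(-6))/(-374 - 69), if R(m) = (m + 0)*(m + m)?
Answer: -135/443 ≈ -0.30474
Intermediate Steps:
R(m) = 2*m² (R(m) = m*(2*m) = 2*m²)
b = 63 (b = -126*(-1)/2 = -21*(-3) = 63)
(b + R(-6))/(-374 - 69) = (63 + 2*(-6)²)/(-374 - 69) = (63 + 2*36)/(-443) = (63 + 72)*(-1/443) = 135*(-1/443) = -135/443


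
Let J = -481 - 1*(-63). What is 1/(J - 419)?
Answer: -1/837 ≈ -0.0011947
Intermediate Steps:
J = -418 (J = -481 + 63 = -418)
1/(J - 419) = 1/(-418 - 419) = 1/(-837) = -1/837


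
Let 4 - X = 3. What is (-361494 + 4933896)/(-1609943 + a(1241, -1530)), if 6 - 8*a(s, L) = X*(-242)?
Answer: -2286201/804956 ≈ -2.8402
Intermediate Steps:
X = 1 (X = 4 - 1*3 = 4 - 3 = 1)
a(s, L) = 31 (a(s, L) = ¾ - (-242)/8 = ¾ - ⅛*(-242) = ¾ + 121/4 = 31)
(-361494 + 4933896)/(-1609943 + a(1241, -1530)) = (-361494 + 4933896)/(-1609943 + 31) = 4572402/(-1609912) = 4572402*(-1/1609912) = -2286201/804956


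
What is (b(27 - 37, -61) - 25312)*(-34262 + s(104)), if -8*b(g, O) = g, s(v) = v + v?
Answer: 1723864561/2 ≈ 8.6193e+8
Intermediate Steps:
s(v) = 2*v
b(g, O) = -g/8
(b(27 - 37, -61) - 25312)*(-34262 + s(104)) = (-(27 - 37)/8 - 25312)*(-34262 + 2*104) = (-1/8*(-10) - 25312)*(-34262 + 208) = (5/4 - 25312)*(-34054) = -101243/4*(-34054) = 1723864561/2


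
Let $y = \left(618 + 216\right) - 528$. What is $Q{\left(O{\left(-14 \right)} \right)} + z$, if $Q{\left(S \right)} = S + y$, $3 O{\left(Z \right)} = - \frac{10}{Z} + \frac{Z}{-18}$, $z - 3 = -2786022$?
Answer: $- \frac{526499663}{189} \approx -2.7857 \cdot 10^{6}$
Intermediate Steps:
$z = -2786019$ ($z = 3 - 2786022 = -2786019$)
$O{\left(Z \right)} = - \frac{10}{3 Z} - \frac{Z}{54}$ ($O{\left(Z \right)} = \frac{- \frac{10}{Z} + \frac{Z}{-18}}{3} = \frac{- \frac{10}{Z} + Z \left(- \frac{1}{18}\right)}{3} = \frac{- \frac{10}{Z} - \frac{Z}{18}}{3} = - \frac{10}{3 Z} - \frac{Z}{54}$)
$y = 306$ ($y = 834 - 528 = 306$)
$Q{\left(S \right)} = 306 + S$ ($Q{\left(S \right)} = S + 306 = 306 + S$)
$Q{\left(O{\left(-14 \right)} \right)} + z = \left(306 + \frac{-180 - \left(-14\right)^{2}}{54 \left(-14\right)}\right) - 2786019 = \left(306 + \frac{1}{54} \left(- \frac{1}{14}\right) \left(-180 - 196\right)\right) - 2786019 = \left(306 + \frac{1}{54} \left(- \frac{1}{14}\right) \left(-376\right)\right) - 2786019 = \left(306 + \frac{94}{189}\right) - 2786019 = \frac{57928}{189} - 2786019 = - \frac{526499663}{189}$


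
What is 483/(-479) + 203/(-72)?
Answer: -132013/34488 ≈ -3.8278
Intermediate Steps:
483/(-479) + 203/(-72) = 483*(-1/479) + 203*(-1/72) = -483/479 - 203/72 = -132013/34488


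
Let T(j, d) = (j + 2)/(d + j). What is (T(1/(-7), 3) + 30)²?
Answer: 375769/400 ≈ 939.42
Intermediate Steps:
T(j, d) = (2 + j)/(d + j)
(T(1/(-7), 3) + 30)² = ((2 + 1/(-7))/(3 + 1/(-7)) + 30)² = ((2 - ⅐)/(3 - ⅐) + 30)² = ((13/7)/(20/7) + 30)² = ((7/20)*(13/7) + 30)² = (13/20 + 30)² = (613/20)² = 375769/400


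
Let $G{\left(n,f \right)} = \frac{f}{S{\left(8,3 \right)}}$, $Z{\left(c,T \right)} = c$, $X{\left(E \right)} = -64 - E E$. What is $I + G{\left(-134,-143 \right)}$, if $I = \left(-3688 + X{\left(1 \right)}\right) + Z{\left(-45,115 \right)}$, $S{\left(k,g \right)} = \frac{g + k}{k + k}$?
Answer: $-4006$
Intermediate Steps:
$X{\left(E \right)} = -64 - E^{2}$
$S{\left(k,g \right)} = \frac{g + k}{2 k}$
$G{\left(n,f \right)} = \frac{16 f}{11}$ ($G{\left(n,f \right)} = \frac{f}{\frac{1}{2} \cdot \frac{1}{8} \left(3 + 8\right)} = \frac{f}{\frac{1}{2} \cdot \frac{1}{8} \cdot 11} = \frac{f}{\frac{11}{16}} = f \frac{16}{11} = \frac{16 f}{11}$)
$I = -3798$ ($I = \left(-3688 - 65\right) - 45 = -3753 - 45 = -3798$)
$I + G{\left(-134,-143 \right)} = -3798 + \frac{16}{11} \left(-143\right) = -3798 - 208 = -4006$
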